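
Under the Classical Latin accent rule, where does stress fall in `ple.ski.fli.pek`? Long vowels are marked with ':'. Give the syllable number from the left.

Classical Latin: stress the penult if heavy (long vowel or closed), else the antepenult.
Weights: 2 ski L, 3 fli L, 4 pek H.
The penult (syllable 3, fli) is light, so stress falls on the antepenult (syllable 2, ski).
Stress on syllable 2: ple.ˈski.fli.pek.

2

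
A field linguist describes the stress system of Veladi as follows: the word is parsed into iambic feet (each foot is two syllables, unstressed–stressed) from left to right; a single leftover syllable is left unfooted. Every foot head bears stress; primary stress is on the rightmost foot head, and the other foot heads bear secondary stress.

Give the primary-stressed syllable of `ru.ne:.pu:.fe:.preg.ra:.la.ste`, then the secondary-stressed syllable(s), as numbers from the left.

Parse left to right into iambic (σˈσ) feet: (ru.ˈne:) (pu:.ˈfe:) (preg.ˈra:) (la.ˈste).
Foot heads (stressed positions): 2, 4, 6, 8.
End Rule Rightmost: primary stress on the rightmost head = syllable 8.
Secondary stress on 2, 4, 6: ru.ˌne:.pu:.ˌfe:.preg.ˌra:.la.ˈste.

primary 8, secondary 2, 4, 6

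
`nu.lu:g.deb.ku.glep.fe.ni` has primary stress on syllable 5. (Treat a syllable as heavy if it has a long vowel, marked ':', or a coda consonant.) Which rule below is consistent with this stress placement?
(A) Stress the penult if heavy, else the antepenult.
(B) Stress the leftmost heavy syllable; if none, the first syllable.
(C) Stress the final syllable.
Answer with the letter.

A

Rule A → syllable 5 ✓.
Rule B → syllable 2 (observed: 5).
Rule C → syllable 7 (observed: 5).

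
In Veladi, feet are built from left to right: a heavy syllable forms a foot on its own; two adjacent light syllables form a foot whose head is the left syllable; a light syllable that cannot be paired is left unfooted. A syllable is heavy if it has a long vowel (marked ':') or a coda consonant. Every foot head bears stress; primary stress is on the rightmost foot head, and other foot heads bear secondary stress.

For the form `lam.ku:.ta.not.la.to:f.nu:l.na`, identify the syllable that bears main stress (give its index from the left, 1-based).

Weights: 1 lam H, 2 ku: H, 3 ta L, 4 not H, 5 la L, 6 to:f H, 7 nu:l H, 8 na L.
Parse left to right (heavy = foot alone; LL = one foot; stranded L unfooted): (ˈlam) (ˈku:) ta (ˈnot) la (ˈto:f) (ˈnu:l) na.
Foot heads: 1, 2, 4, 6, 7.
Primary stress on the rightmost head = syllable 7.
Primary stress: syllable 7 → lam.ku:.ta.not.la.to:f.ˈnu:l.na.

7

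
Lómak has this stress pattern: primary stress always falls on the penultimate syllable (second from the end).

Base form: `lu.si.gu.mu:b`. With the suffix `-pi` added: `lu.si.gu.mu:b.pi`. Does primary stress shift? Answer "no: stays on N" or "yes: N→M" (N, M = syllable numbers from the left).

Base `lu.si.gu.mu:b` (4 syllables):
  The word has 4 syllables; the penultimate syllable (second from the end) is syllable 3 (gu).
  → primary stress on syllable 3.
Suffixed `lu.si.gu.mu:b.pi` (5 syllables):
  The word has 5 syllables; the penultimate syllable (second from the end) is syllable 4 (mu:b).
  → primary stress on syllable 4.

yes: 3→4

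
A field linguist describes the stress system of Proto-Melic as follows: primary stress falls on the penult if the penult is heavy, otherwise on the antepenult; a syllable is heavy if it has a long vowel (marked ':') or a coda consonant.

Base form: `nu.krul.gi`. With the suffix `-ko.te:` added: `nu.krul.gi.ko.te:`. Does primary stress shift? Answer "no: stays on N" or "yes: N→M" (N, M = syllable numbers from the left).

yes: 2→3

Base `nu.krul.gi` (3 syllables):
  Weights: 1 nu L, 2 krul H, 3 gi L.
  The penult (syllable 2, krul) is heavy, so it takes stress.
  → primary stress on syllable 2.
Suffixed `nu.krul.gi.ko.te:` (5 syllables):
  Weights: 3 gi L, 4 ko L, 5 te: H.
  The penult (syllable 4, ko) is light, so stress falls on the antepenult (syllable 3, gi).
  → primary stress on syllable 3.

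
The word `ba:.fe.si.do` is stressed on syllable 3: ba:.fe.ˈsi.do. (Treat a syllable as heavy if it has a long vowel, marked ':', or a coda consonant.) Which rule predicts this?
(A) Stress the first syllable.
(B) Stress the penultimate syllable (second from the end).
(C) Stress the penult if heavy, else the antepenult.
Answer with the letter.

Rule A → syllable 1 (observed: 3).
Rule B → syllable 3 ✓.
Rule C → syllable 2 (observed: 3).

B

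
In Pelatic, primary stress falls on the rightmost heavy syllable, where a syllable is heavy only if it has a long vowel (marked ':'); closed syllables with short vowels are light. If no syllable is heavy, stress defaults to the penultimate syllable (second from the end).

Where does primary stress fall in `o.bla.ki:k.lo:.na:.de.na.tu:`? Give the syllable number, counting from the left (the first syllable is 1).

Weights: 1 o L, 2 bla L, 3 ki:k H, 4 lo: H, 5 na: H, 6 de L, 7 na L, 8 tu: H.
Heavy syllables in the domain: 3, 4, 5, 8. The rightmost is syllable 8 (tu:).
Primary stress: syllable 8 → o.bla.ki:k.lo:.na:.de.na.ˈtu:.

8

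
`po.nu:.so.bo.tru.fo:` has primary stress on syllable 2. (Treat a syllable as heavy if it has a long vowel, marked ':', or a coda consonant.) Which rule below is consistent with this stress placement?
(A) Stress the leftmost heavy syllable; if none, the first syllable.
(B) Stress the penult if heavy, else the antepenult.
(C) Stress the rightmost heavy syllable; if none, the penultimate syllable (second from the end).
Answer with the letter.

Rule A → syllable 2 ✓.
Rule B → syllable 4 (observed: 2).
Rule C → syllable 6 (observed: 2).

A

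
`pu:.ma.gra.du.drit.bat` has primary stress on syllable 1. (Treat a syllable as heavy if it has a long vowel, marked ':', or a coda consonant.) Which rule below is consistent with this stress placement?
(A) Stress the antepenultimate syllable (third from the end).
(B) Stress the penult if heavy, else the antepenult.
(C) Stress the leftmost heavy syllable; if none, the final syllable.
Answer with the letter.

C

Rule A → syllable 4 (observed: 1).
Rule B → syllable 5 (observed: 1).
Rule C → syllable 1 ✓.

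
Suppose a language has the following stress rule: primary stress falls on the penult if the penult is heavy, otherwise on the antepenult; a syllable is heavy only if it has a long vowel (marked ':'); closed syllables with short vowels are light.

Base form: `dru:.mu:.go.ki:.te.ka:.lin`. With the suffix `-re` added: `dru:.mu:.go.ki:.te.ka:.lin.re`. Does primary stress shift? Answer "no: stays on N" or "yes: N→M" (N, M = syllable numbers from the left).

no: stays on 6

Base `dru:.mu:.go.ki:.te.ka:.lin` (7 syllables):
  Weights: 5 te L, 6 ka: H, 7 lin L.
  The penult (syllable 6, ka:) is heavy, so it takes stress.
  → primary stress on syllable 6.
Suffixed `dru:.mu:.go.ki:.te.ka:.lin.re` (8 syllables):
  Weights: 6 ka: H, 7 lin L, 8 re L.
  The penult (syllable 7, lin) is light, so stress falls on the antepenult (syllable 6, ka:).
  → primary stress on syllable 6.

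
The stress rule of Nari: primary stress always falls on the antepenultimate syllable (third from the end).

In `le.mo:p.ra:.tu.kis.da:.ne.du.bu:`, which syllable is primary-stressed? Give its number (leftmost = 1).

The word has 9 syllables; the antepenultimate syllable (third from the end) is syllable 7 (ne).
Primary stress: syllable 7 → le.mo:p.ra:.tu.kis.da:.ˈne.du.bu:.

7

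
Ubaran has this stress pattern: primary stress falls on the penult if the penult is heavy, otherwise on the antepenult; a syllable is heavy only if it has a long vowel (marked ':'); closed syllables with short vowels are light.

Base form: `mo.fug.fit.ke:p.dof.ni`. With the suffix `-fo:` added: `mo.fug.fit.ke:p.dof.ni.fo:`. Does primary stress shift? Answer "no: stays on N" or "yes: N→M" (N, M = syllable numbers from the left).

Base `mo.fug.fit.ke:p.dof.ni` (6 syllables):
  Weights: 4 ke:p H, 5 dof L, 6 ni L.
  The penult (syllable 5, dof) is light, so stress falls on the antepenult (syllable 4, ke:p).
  → primary stress on syllable 4.
Suffixed `mo.fug.fit.ke:p.dof.ni.fo:` (7 syllables):
  Weights: 5 dof L, 6 ni L, 7 fo: H.
  The penult (syllable 6, ni) is light, so stress falls on the antepenult (syllable 5, dof).
  → primary stress on syllable 5.

yes: 4→5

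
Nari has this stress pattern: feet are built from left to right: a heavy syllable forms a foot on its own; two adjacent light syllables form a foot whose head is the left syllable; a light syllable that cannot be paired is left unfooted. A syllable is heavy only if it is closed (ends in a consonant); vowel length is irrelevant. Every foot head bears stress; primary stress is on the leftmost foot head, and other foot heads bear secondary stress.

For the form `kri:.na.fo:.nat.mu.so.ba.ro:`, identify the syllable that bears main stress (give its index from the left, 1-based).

1

Weights: 1 kri: L, 2 na L, 3 fo: L, 4 nat H, 5 mu L, 6 so L, 7 ba L, 8 ro: L.
Parse left to right (heavy = foot alone; LL = one foot; stranded L unfooted): (ˈkri:.na) fo: (ˈnat) (ˈmu.so) (ˈba.ro:).
Foot heads: 1, 4, 5, 7.
Primary stress on the leftmost head = syllable 1.
Primary stress: syllable 1 → ˈkri:.na.fo:.nat.mu.so.ba.ro:.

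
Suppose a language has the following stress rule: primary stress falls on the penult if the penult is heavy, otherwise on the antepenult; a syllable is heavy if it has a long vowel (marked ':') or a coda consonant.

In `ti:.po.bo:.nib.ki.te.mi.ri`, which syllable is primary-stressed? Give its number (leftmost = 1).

6

Weights: 6 te L, 7 mi L, 8 ri L.
The penult (syllable 7, mi) is light, so stress falls on the antepenult (syllable 6, te).
Primary stress: syllable 6 → ti:.po.bo:.nib.ki.ˈte.mi.ri.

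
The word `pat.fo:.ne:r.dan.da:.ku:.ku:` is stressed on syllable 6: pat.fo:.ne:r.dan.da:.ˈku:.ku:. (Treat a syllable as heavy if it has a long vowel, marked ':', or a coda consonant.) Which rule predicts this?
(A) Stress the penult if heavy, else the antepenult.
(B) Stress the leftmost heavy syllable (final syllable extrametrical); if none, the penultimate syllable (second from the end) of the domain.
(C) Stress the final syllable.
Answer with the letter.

Rule A → syllable 6 ✓.
Rule B → syllable 1 (observed: 6).
Rule C → syllable 7 (observed: 6).

A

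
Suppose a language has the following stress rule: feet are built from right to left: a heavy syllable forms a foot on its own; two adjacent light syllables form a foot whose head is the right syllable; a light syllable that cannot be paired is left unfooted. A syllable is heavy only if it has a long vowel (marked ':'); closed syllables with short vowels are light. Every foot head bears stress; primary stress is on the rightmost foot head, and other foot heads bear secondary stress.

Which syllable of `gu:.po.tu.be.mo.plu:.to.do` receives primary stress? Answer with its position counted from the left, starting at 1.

Weights: 1 gu: H, 2 po L, 3 tu L, 4 be L, 5 mo L, 6 plu: H, 7 to L, 8 do L.
Parse right to left (heavy = foot alone; LL = one foot; stranded L unfooted): (ˈgu:) (po.ˈtu) (be.ˈmo) (ˈplu:) (to.ˈdo).
Foot heads: 1, 3, 5, 6, 8.
Primary stress on the rightmost head = syllable 8.
Primary stress: syllable 8 → gu:.po.tu.be.mo.plu:.to.ˈdo.

8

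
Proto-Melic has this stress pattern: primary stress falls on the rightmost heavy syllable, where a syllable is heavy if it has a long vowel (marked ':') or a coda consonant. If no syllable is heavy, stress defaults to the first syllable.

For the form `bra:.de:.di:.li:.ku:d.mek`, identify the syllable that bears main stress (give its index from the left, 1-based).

Weights: 1 bra: H, 2 de: H, 3 di: H, 4 li: H, 5 ku:d H, 6 mek H.
Heavy syllables in the domain: 1, 2, 3, 4, 5, 6. The rightmost is syllable 6 (mek).
Primary stress: syllable 6 → bra:.de:.di:.li:.ku:d.ˈmek.

6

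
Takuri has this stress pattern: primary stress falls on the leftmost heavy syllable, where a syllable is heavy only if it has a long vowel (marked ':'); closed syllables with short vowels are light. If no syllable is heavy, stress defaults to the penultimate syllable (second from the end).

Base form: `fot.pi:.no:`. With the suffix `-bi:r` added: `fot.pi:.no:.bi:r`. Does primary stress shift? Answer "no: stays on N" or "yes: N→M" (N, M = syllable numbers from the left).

Base `fot.pi:.no:` (3 syllables):
  Weights: 1 fot L, 2 pi: H, 3 no: H.
  Heavy syllables in the domain: 2, 3. The leftmost is syllable 2 (pi:).
  → primary stress on syllable 2.
Suffixed `fot.pi:.no:.bi:r` (4 syllables):
  Weights: 1 fot L, 2 pi: H, 3 no: H, 4 bi:r H.
  Heavy syllables in the domain: 2, 3, 4. The leftmost is syllable 2 (pi:).
  → primary stress on syllable 2.

no: stays on 2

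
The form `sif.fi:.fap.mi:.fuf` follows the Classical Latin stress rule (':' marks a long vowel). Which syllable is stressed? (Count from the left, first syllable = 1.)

4

Classical Latin: stress the penult if heavy (long vowel or closed), else the antepenult.
Weights: 3 fap H, 4 mi: H, 5 fuf H.
The penult (syllable 4, mi:) is heavy, so it takes stress.
Stress on syllable 4: sif.fi:.fap.ˈmi:.fuf.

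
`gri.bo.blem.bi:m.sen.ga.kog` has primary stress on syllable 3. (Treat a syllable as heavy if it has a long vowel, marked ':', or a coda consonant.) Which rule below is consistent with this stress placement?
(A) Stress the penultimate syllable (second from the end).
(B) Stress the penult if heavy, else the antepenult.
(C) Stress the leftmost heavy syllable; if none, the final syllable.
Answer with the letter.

Rule A → syllable 6 (observed: 3).
Rule B → syllable 5 (observed: 3).
Rule C → syllable 3 ✓.

C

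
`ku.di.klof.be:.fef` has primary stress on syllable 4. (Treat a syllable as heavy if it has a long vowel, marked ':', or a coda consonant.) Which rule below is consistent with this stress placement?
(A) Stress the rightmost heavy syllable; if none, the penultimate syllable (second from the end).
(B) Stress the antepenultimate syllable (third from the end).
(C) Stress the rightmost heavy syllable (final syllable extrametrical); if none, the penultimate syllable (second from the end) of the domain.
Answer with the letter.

Rule A → syllable 5 (observed: 4).
Rule B → syllable 3 (observed: 4).
Rule C → syllable 4 ✓.

C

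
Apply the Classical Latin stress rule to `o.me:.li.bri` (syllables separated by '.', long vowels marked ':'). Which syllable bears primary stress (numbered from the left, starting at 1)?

2

Classical Latin: stress the penult if heavy (long vowel or closed), else the antepenult.
Weights: 2 me: H, 3 li L, 4 bri L.
The penult (syllable 3, li) is light, so stress falls on the antepenult (syllable 2, me:).
Stress on syllable 2: o.ˈme:.li.bri.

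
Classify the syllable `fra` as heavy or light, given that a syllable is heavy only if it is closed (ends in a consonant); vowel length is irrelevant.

light

`fra`: short vowel, open (no coda). Open (no coda) → light.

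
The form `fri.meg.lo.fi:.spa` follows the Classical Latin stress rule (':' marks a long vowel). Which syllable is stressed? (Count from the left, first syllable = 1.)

4

Classical Latin: stress the penult if heavy (long vowel or closed), else the antepenult.
Weights: 3 lo L, 4 fi: H, 5 spa L.
The penult (syllable 4, fi:) is heavy, so it takes stress.
Stress on syllable 4: fri.meg.lo.ˈfi:.spa.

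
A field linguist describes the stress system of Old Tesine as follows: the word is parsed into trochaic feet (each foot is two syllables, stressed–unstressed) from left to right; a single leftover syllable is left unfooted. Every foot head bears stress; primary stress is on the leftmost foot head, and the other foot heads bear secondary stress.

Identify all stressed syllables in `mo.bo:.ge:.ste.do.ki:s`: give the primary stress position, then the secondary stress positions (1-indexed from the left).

Parse left to right into trochaic (ˈσσ) feet: (ˈmo.bo:) (ˈge:.ste) (ˈdo.ki:s).
Foot heads (stressed positions): 1, 3, 5.
End Rule Leftmost: primary stress on the leftmost head = syllable 1.
Secondary stress on 3, 5: ˈmo.bo:.ˌge:.ste.ˌdo.ki:s.

primary 1, secondary 3, 5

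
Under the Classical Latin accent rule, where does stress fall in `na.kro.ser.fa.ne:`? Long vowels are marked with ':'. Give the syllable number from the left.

3

Classical Latin: stress the penult if heavy (long vowel or closed), else the antepenult.
Weights: 3 ser H, 4 fa L, 5 ne: H.
The penult (syllable 4, fa) is light, so stress falls on the antepenult (syllable 3, ser).
Stress on syllable 3: na.kro.ˈser.fa.ne:.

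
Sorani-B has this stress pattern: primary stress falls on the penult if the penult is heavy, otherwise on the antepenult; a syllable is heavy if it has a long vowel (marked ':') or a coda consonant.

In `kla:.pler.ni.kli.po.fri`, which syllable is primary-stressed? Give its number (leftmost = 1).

Weights: 4 kli L, 5 po L, 6 fri L.
The penult (syllable 5, po) is light, so stress falls on the antepenult (syllable 4, kli).
Primary stress: syllable 4 → kla:.pler.ni.ˈkli.po.fri.

4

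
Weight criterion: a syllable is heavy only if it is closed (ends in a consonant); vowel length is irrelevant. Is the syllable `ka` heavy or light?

`ka`: short vowel, open (no coda). Open (no coda) → light.

light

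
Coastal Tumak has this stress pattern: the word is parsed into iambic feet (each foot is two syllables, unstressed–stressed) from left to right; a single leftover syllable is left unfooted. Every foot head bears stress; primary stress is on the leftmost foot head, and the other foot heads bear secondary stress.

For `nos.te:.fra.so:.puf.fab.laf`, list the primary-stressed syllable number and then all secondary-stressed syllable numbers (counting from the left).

Parse left to right into iambic (σˈσ) feet: (nos.ˈte:) (fra.ˈso:) (puf.ˈfab) laf. Syllable 7 is left unfooted.
Foot heads (stressed positions): 2, 4, 6.
End Rule Leftmost: primary stress on the leftmost head = syllable 2.
Secondary stress on 4, 6: nos.ˈte:.fra.ˌso:.puf.ˌfab.laf.

primary 2, secondary 4, 6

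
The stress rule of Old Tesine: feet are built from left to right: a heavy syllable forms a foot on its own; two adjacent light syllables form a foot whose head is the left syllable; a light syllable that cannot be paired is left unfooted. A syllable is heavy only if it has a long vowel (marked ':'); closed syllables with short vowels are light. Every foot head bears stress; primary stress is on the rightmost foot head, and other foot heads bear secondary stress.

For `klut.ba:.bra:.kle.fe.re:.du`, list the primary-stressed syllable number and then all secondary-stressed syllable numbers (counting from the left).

primary 6, secondary 2, 3, 4

Weights: 1 klut L, 2 ba: H, 3 bra: H, 4 kle L, 5 fe L, 6 re: H, 7 du L.
Parse left to right (heavy = foot alone; LL = one foot; stranded L unfooted): klut (ˈba:) (ˈbra:) (ˈkle.fe) (ˈre:) du.
Foot heads: 2, 3, 4, 6.
Primary stress on the rightmost head = syllable 6.
Secondary stress on 2, 3, 4: klut.ˌba:.ˌbra:.ˌkle.fe.ˈre:.du.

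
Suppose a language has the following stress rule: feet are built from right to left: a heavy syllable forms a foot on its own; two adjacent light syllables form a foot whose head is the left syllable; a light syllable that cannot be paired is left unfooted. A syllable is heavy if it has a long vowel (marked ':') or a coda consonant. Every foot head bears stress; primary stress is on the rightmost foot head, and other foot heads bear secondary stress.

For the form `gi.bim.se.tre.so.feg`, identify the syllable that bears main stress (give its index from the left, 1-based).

Weights: 1 gi L, 2 bim H, 3 se L, 4 tre L, 5 so L, 6 feg H.
Parse right to left (heavy = foot alone; LL = one foot; stranded L unfooted): gi (ˈbim) se (ˈtre.so) (ˈfeg).
Foot heads: 2, 4, 6.
Primary stress on the rightmost head = syllable 6.
Primary stress: syllable 6 → gi.bim.se.tre.so.ˈfeg.

6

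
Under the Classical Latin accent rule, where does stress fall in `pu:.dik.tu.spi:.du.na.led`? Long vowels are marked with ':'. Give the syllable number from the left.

5

Classical Latin: stress the penult if heavy (long vowel or closed), else the antepenult.
Weights: 5 du L, 6 na L, 7 led H.
The penult (syllable 6, na) is light, so stress falls on the antepenult (syllable 5, du).
Stress on syllable 5: pu:.dik.tu.spi:.ˈdu.na.led.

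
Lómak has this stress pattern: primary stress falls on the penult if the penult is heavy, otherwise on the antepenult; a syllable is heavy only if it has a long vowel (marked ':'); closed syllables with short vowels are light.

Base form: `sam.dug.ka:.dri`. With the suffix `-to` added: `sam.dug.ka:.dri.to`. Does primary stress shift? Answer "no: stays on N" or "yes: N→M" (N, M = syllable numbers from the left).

no: stays on 3

Base `sam.dug.ka:.dri` (4 syllables):
  Weights: 2 dug L, 3 ka: H, 4 dri L.
  The penult (syllable 3, ka:) is heavy, so it takes stress.
  → primary stress on syllable 3.
Suffixed `sam.dug.ka:.dri.to` (5 syllables):
  Weights: 3 ka: H, 4 dri L, 5 to L.
  The penult (syllable 4, dri) is light, so stress falls on the antepenult (syllable 3, ka:).
  → primary stress on syllable 3.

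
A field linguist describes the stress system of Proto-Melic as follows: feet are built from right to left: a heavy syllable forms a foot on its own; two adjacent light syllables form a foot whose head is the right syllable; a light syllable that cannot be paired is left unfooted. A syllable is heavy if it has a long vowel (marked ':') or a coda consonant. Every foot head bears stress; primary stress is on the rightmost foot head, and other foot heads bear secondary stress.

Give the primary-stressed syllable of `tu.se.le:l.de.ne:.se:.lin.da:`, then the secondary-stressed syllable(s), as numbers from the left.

Weights: 1 tu L, 2 se L, 3 le:l H, 4 de L, 5 ne: H, 6 se: H, 7 lin H, 8 da: H.
Parse right to left (heavy = foot alone; LL = one foot; stranded L unfooted): (tu.ˈse) (ˈle:l) de (ˈne:) (ˈse:) (ˈlin) (ˈda:).
Foot heads: 2, 3, 5, 6, 7, 8.
Primary stress on the rightmost head = syllable 8.
Secondary stress on 2, 3, 5, 6, 7: tu.ˌse.ˌle:l.de.ˌne:.ˌse:.ˌlin.ˈda:.

primary 8, secondary 2, 3, 5, 6, 7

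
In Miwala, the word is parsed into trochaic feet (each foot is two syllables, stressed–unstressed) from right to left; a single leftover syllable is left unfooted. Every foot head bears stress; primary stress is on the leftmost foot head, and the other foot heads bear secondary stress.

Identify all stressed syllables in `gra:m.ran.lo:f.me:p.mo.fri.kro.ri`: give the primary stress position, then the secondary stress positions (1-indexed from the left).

Parse right to left into trochaic (ˈσσ) feet: (ˈgra:m.ran) (ˈlo:f.me:p) (ˈmo.fri) (ˈkro.ri).
Foot heads (stressed positions): 1, 3, 5, 7.
End Rule Leftmost: primary stress on the leftmost head = syllable 1.
Secondary stress on 3, 5, 7: ˈgra:m.ran.ˌlo:f.me:p.ˌmo.fri.ˌkro.ri.

primary 1, secondary 3, 5, 7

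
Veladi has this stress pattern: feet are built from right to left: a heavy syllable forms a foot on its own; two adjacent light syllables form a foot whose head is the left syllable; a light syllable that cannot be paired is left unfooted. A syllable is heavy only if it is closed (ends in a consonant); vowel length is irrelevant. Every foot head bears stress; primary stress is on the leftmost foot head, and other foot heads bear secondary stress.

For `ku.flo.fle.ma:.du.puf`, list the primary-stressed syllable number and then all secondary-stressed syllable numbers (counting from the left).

primary 2, secondary 4, 6

Weights: 1 ku L, 2 flo L, 3 fle L, 4 ma: L, 5 du L, 6 puf H.
Parse right to left (heavy = foot alone; LL = one foot; stranded L unfooted): ku (ˈflo.fle) (ˈma:.du) (ˈpuf).
Foot heads: 2, 4, 6.
Primary stress on the leftmost head = syllable 2.
Secondary stress on 4, 6: ku.ˈflo.fle.ˌma:.du.ˌpuf.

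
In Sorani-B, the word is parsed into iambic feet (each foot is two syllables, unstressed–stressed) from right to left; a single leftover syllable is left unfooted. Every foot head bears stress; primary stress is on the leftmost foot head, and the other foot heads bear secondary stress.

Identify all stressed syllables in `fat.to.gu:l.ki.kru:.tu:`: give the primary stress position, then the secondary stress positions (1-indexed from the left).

Parse right to left into iambic (σˈσ) feet: (fat.ˈto) (gu:l.ˈki) (kru:.ˈtu:).
Foot heads (stressed positions): 2, 4, 6.
End Rule Leftmost: primary stress on the leftmost head = syllable 2.
Secondary stress on 4, 6: fat.ˈto.gu:l.ˌki.kru:.ˌtu:.

primary 2, secondary 4, 6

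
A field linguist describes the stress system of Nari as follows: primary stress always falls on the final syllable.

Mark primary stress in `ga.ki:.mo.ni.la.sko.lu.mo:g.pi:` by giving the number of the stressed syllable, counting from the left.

The word has 9 syllables; the final syllable is syllable 9 (pi:).
Primary stress: syllable 9 → ga.ki:.mo.ni.la.sko.lu.mo:g.ˈpi:.

9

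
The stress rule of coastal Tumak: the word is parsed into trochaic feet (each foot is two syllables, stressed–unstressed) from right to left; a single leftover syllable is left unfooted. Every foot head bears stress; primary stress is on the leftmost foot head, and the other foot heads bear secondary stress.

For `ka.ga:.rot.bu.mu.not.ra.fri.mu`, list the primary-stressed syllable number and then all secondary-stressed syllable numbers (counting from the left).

Parse right to left into trochaic (ˈσσ) feet: ka (ˈga:.rot) (ˈbu.mu) (ˈnot.ra) (ˈfri.mu). Syllable 1 is left unfooted.
Foot heads (stressed positions): 2, 4, 6, 8.
End Rule Leftmost: primary stress on the leftmost head = syllable 2.
Secondary stress on 4, 6, 8: ka.ˈga:.rot.ˌbu.mu.ˌnot.ra.ˌfri.mu.

primary 2, secondary 4, 6, 8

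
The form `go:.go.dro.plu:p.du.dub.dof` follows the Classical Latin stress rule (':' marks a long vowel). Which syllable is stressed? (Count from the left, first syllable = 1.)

6

Classical Latin: stress the penult if heavy (long vowel or closed), else the antepenult.
Weights: 5 du L, 6 dub H, 7 dof H.
The penult (syllable 6, dub) is heavy, so it takes stress.
Stress on syllable 6: go:.go.dro.plu:p.du.ˈdub.dof.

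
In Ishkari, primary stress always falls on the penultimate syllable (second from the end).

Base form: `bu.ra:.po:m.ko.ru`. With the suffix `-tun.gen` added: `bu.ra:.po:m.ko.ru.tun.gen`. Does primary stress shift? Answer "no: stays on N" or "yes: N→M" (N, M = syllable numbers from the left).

Base `bu.ra:.po:m.ko.ru` (5 syllables):
  The word has 5 syllables; the penultimate syllable (second from the end) is syllable 4 (ko).
  → primary stress on syllable 4.
Suffixed `bu.ra:.po:m.ko.ru.tun.gen` (7 syllables):
  The word has 7 syllables; the penultimate syllable (second from the end) is syllable 6 (tun).
  → primary stress on syllable 6.

yes: 4→6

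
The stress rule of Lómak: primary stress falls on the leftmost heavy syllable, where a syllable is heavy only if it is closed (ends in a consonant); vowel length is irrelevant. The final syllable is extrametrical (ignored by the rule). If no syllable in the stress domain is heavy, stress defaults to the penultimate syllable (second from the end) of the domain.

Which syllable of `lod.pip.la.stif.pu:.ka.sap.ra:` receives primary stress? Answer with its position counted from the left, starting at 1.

1

The final syllable (8, ra:) is extrametrical; the stress domain is syllables 1–7.
Weights: 1 lod H, 2 pip H, 3 la L, 4 stif H, 5 pu: L, 6 ka L, 7 sap H.
Heavy syllables in the domain: 1, 2, 4, 7. The leftmost is syllable 1 (lod).
Primary stress: syllable 1 → ˈlod.pip.la.stif.pu:.ka.sap.ra:.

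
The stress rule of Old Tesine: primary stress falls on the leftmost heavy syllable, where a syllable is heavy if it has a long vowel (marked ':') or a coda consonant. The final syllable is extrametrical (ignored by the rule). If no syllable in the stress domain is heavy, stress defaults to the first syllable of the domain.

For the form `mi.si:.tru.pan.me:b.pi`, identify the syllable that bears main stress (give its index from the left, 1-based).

The final syllable (6, pi) is extrametrical; the stress domain is syllables 1–5.
Weights: 1 mi L, 2 si: H, 3 tru L, 4 pan H, 5 me:b H.
Heavy syllables in the domain: 2, 4, 5. The leftmost is syllable 2 (si:).
Primary stress: syllable 2 → mi.ˈsi:.tru.pan.me:b.pi.

2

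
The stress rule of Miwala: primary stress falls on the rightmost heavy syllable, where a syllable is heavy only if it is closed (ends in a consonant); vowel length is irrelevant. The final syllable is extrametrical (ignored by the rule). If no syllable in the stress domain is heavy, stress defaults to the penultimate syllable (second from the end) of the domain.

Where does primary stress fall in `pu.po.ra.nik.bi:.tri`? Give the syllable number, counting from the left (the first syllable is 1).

4

The final syllable (6, tri) is extrametrical; the stress domain is syllables 1–5.
Weights: 1 pu L, 2 po L, 3 ra L, 4 nik H, 5 bi: L.
Heavy syllables in the domain: 4. The rightmost is syllable 4 (nik).
Primary stress: syllable 4 → pu.po.ra.ˈnik.bi:.tri.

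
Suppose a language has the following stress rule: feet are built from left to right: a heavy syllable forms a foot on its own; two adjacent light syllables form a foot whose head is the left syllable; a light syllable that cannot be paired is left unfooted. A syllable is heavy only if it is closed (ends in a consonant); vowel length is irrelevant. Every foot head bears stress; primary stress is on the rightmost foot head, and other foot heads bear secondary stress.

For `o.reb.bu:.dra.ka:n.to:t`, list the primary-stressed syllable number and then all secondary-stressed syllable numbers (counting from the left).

primary 6, secondary 2, 3, 5

Weights: 1 o L, 2 reb H, 3 bu: L, 4 dra L, 5 ka:n H, 6 to:t H.
Parse left to right (heavy = foot alone; LL = one foot; stranded L unfooted): o (ˈreb) (ˈbu:.dra) (ˈka:n) (ˈto:t).
Foot heads: 2, 3, 5, 6.
Primary stress on the rightmost head = syllable 6.
Secondary stress on 2, 3, 5: o.ˌreb.ˌbu:.dra.ˌka:n.ˈto:t.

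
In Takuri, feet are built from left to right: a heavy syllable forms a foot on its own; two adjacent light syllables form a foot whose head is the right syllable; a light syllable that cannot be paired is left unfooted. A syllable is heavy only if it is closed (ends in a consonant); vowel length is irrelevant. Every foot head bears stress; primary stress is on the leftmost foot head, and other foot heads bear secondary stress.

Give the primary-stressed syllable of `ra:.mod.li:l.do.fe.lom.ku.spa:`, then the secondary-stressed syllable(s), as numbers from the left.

primary 2, secondary 3, 5, 6, 8

Weights: 1 ra: L, 2 mod H, 3 li:l H, 4 do L, 5 fe L, 6 lom H, 7 ku L, 8 spa: L.
Parse left to right (heavy = foot alone; LL = one foot; stranded L unfooted): ra: (ˈmod) (ˈli:l) (do.ˈfe) (ˈlom) (ku.ˈspa:).
Foot heads: 2, 3, 5, 6, 8.
Primary stress on the leftmost head = syllable 2.
Secondary stress on 3, 5, 6, 8: ra:.ˈmod.ˌli:l.do.ˌfe.ˌlom.ku.ˌspa:.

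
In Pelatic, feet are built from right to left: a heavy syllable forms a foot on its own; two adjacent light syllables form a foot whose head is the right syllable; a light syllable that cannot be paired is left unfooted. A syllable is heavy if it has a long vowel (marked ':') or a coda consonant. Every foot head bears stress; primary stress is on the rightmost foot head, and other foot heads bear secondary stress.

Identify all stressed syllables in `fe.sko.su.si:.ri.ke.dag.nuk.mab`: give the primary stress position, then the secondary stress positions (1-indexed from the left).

primary 9, secondary 3, 4, 6, 7, 8

Weights: 1 fe L, 2 sko L, 3 su L, 4 si: H, 5 ri L, 6 ke L, 7 dag H, 8 nuk H, 9 mab H.
Parse right to left (heavy = foot alone; LL = one foot; stranded L unfooted): fe (sko.ˈsu) (ˈsi:) (ri.ˈke) (ˈdag) (ˈnuk) (ˈmab).
Foot heads: 3, 4, 6, 7, 8, 9.
Primary stress on the rightmost head = syllable 9.
Secondary stress on 3, 4, 6, 7, 8: fe.sko.ˌsu.ˌsi:.ri.ˌke.ˌdag.ˌnuk.ˈmab.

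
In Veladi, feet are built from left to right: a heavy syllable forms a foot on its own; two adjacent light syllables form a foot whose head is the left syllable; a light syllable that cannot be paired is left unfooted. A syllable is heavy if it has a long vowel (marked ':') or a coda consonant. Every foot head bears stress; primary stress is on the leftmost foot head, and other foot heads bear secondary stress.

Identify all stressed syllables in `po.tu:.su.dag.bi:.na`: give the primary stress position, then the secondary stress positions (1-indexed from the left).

Weights: 1 po L, 2 tu: H, 3 su L, 4 dag H, 5 bi: H, 6 na L.
Parse left to right (heavy = foot alone; LL = one foot; stranded L unfooted): po (ˈtu:) su (ˈdag) (ˈbi:) na.
Foot heads: 2, 4, 5.
Primary stress on the leftmost head = syllable 2.
Secondary stress on 4, 5: po.ˈtu:.su.ˌdag.ˌbi:.na.

primary 2, secondary 4, 5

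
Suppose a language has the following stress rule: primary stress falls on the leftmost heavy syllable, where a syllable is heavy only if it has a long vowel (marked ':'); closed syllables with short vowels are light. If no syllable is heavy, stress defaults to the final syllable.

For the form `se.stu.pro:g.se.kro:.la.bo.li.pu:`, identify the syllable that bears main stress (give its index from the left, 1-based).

Weights: 1 se L, 2 stu L, 3 pro:g H, 4 se L, 5 kro: H, 6 la L, 7 bo L, 8 li L, 9 pu: H.
Heavy syllables in the domain: 3, 5, 9. The leftmost is syllable 3 (pro:g).
Primary stress: syllable 3 → se.stu.ˈpro:g.se.kro:.la.bo.li.pu:.

3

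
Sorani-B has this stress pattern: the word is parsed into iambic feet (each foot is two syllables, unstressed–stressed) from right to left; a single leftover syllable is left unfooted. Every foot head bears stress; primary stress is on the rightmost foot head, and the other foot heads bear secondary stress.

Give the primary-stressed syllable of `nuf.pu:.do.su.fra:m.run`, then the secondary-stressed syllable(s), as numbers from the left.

Parse right to left into iambic (σˈσ) feet: (nuf.ˈpu:) (do.ˈsu) (fra:m.ˈrun).
Foot heads (stressed positions): 2, 4, 6.
End Rule Rightmost: primary stress on the rightmost head = syllable 6.
Secondary stress on 2, 4: nuf.ˌpu:.do.ˌsu.fra:m.ˈrun.

primary 6, secondary 2, 4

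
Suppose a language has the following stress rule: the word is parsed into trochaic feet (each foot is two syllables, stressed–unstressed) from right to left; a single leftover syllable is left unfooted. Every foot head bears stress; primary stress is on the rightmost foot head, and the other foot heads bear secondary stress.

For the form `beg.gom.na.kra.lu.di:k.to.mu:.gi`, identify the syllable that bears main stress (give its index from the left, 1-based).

8

Parse right to left into trochaic (ˈσσ) feet: beg (ˈgom.na) (ˈkra.lu) (ˈdi:k.to) (ˈmu:.gi). Syllable 1 is left unfooted.
Foot heads (stressed positions): 2, 4, 6, 8.
End Rule Rightmost: primary stress on the rightmost head = syllable 8.
Primary stress: syllable 8 → beg.gom.na.kra.lu.di:k.to.ˈmu:.gi.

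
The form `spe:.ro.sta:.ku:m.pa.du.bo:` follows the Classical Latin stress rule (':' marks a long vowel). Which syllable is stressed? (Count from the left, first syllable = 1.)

Classical Latin: stress the penult if heavy (long vowel or closed), else the antepenult.
Weights: 5 pa L, 6 du L, 7 bo: H.
The penult (syllable 6, du) is light, so stress falls on the antepenult (syllable 5, pa).
Stress on syllable 5: spe:.ro.sta:.ku:m.ˈpa.du.bo:.

5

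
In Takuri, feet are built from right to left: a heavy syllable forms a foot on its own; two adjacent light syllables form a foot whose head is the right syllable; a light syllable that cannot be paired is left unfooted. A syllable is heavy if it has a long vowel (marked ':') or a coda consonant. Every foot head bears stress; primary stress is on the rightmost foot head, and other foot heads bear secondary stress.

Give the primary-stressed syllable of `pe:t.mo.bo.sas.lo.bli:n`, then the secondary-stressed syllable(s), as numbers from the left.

Weights: 1 pe:t H, 2 mo L, 3 bo L, 4 sas H, 5 lo L, 6 bli:n H.
Parse right to left (heavy = foot alone; LL = one foot; stranded L unfooted): (ˈpe:t) (mo.ˈbo) (ˈsas) lo (ˈbli:n).
Foot heads: 1, 3, 4, 6.
Primary stress on the rightmost head = syllable 6.
Secondary stress on 1, 3, 4: ˌpe:t.mo.ˌbo.ˌsas.lo.ˈbli:n.

primary 6, secondary 1, 3, 4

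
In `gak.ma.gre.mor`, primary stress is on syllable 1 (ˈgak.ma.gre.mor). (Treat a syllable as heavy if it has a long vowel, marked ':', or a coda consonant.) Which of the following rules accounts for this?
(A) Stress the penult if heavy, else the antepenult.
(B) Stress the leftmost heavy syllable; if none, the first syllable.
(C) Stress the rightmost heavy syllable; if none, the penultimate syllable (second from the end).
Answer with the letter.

Rule A → syllable 2 (observed: 1).
Rule B → syllable 1 ✓.
Rule C → syllable 4 (observed: 1).

B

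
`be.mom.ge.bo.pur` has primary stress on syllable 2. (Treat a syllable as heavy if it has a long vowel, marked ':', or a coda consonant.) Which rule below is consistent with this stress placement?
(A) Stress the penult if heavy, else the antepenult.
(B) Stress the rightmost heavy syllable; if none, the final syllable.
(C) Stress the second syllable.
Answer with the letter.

Rule A → syllable 3 (observed: 2).
Rule B → syllable 5 (observed: 2).
Rule C → syllable 2 ✓.

C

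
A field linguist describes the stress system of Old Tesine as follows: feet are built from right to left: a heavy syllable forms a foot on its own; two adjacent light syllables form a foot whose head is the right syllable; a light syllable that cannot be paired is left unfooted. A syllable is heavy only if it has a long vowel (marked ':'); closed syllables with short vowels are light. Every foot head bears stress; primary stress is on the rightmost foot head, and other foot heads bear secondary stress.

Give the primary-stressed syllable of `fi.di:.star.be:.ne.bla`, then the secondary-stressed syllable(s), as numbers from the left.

Weights: 1 fi L, 2 di: H, 3 star L, 4 be: H, 5 ne L, 6 bla L.
Parse right to left (heavy = foot alone; LL = one foot; stranded L unfooted): fi (ˈdi:) star (ˈbe:) (ne.ˈbla).
Foot heads: 2, 4, 6.
Primary stress on the rightmost head = syllable 6.
Secondary stress on 2, 4: fi.ˌdi:.star.ˌbe:.ne.ˈbla.

primary 6, secondary 2, 4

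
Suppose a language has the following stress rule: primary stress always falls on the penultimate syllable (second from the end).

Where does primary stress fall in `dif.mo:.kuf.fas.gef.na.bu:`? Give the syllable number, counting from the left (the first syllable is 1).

The word has 7 syllables; the penultimate syllable (second from the end) is syllable 6 (na).
Primary stress: syllable 6 → dif.mo:.kuf.fas.gef.ˈna.bu:.

6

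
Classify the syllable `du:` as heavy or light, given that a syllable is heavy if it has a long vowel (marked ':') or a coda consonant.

`du:`: long vowel, open (no coda). Long vowel → heavy.

heavy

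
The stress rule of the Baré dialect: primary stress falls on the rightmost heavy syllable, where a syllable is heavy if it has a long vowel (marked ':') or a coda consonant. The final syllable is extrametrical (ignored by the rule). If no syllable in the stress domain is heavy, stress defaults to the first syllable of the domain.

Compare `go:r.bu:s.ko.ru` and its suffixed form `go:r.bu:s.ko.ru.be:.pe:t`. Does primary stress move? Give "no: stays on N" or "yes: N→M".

Base `go:r.bu:s.ko.ru` (4 syllables):
  The final syllable (4, ru) is extrametrical; the stress domain is syllables 1–3.
  Weights: 1 go:r H, 2 bu:s H, 3 ko L.
  Heavy syllables in the domain: 1, 2. The rightmost is syllable 2 (bu:s).
  → primary stress on syllable 2.
Suffixed `go:r.bu:s.ko.ru.be:.pe:t` (6 syllables):
  The final syllable (6, pe:t) is extrametrical; the stress domain is syllables 1–5.
  Weights: 1 go:r H, 2 bu:s H, 3 ko L, 4 ru L, 5 be: H.
  Heavy syllables in the domain: 1, 2, 5. The rightmost is syllable 5 (be:).
  → primary stress on syllable 5.

yes: 2→5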